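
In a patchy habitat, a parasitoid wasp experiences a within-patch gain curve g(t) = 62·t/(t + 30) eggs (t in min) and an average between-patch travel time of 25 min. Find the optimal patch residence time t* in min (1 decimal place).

27.4 min

By the marginal value theorem, leave when the instantaneous gain rate g'(t) equals the habitat-wide average g(t)/(T + t).
g'(t) = 62·30/(t + 30)². Setting 62·30/(t+30)² = 62t/[(t+30)(25+t)] gives 30(25+t) = t(t+30), so t² = 30×25 = 750.
t* = √750 = 27.39 min.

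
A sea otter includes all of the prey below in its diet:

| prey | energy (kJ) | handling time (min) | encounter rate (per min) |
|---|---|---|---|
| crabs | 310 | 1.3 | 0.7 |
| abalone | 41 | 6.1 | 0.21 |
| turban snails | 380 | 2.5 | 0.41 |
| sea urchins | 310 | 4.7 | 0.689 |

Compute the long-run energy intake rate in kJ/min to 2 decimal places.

R = Σλ_iE_i / (1 + Σλ_ih_i)
Numerator: 0.7×310 + 0.21×41 + 0.41×380 + 0.689×310 = 595
Denominator: 1 + 0.7×1.3 + 0.21×6.1 + 0.41×2.5 + 0.689×4.7 = 7.454
R = 595/7.454 = 79.82 kJ/min

79.82 kJ/min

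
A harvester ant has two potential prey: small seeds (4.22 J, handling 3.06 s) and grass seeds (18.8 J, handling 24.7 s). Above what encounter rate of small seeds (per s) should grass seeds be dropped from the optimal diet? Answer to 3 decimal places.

0.403 per s

Drop grass seeds once their profitability E₂/h₂ falls below the rate achievable on small seeds alone: E₂/h₂ = λE₁/(1 + λh₁).
Solve for λ: λE₁h₂ = E₂(1 + λh₁) → λ(E₁h₂ − E₂h₁) = E₂ → λ = E₂/(E₁h₂ − E₂h₁).
λ = 18.8/(4.22×24.7 − 18.8×3.06) = 18.8/46.71 = 0.4025 per s.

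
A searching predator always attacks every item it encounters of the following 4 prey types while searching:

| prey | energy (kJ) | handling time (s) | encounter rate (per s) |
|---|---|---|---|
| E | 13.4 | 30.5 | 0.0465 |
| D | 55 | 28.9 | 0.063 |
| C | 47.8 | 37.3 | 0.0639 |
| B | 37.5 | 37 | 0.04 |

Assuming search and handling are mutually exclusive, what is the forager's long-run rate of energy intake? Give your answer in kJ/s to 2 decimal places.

R = Σλ_iE_i / (1 + Σλ_ih_i)
Numerator: 0.0465×13.4 + 0.063×55 + 0.0639×47.8 + 0.04×37.5 = 8.643
Denominator: 1 + 0.0465×30.5 + 0.063×28.9 + 0.0639×37.3 + 0.04×37 = 8.102
R = 8.643/8.102 = 1.067 kJ/s

1.07 kJ/s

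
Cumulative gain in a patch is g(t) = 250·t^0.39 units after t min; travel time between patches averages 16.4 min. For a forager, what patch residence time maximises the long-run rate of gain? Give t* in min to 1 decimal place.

Maximise g(t)/(T+t): set derivative to zero → g'(t)(T+t) = g(t).
g'(t) = 0.39·250·t^-0.61. Setting 0.39·250·t^-0.61 = 250·t^0.39/(16.4+t) gives 0.39(16.4+t) = t, so 0.61·t = 0.39×16.4.
t* = 0.39×16.4/0.61 = 10.49 min.

10.5 min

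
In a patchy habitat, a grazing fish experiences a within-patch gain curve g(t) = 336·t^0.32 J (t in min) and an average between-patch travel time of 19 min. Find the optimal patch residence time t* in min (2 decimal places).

By the marginal value theorem, leave when the instantaneous gain rate g'(t) equals the habitat-wide average g(t)/(T + t).
g'(t) = 0.32·336·t^-0.68. Setting 0.32·336·t^-0.68 = 336·t^0.32/(19+t) gives 0.32(19+t) = t, so 0.68·t = 0.32×19.
t* = 0.32×19/0.68 = 8.941 min.

8.94 min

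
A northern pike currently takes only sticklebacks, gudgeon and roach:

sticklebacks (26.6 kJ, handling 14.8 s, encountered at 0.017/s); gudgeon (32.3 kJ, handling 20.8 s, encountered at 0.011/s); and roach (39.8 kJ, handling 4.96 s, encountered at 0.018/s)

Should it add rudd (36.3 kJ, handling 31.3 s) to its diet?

Yes

Current rate: (0.017×26.6 + 0.011×32.3 + 0.018×39.8)/(1 + 0.017×14.8 + 0.011×20.8 + 0.018×4.96) = 0.9708 kJ/s.
Profitability of rudd: 36.3/31.3 = 1.16 kJ/s.
1.16 > 0.9708, so adding rudd raises the average — include it.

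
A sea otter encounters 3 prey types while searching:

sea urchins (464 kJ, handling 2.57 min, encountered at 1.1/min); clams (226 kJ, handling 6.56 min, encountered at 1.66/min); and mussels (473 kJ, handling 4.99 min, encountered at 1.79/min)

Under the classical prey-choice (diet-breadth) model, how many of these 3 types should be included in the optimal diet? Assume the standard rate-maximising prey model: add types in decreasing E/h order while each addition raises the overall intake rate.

E/h in descending order: sea urchins 181, mussels 94.8, clams 34.5 kJ/min. The optimal diet is the largest prefix of this list for which every included type satisfies E_i/h_i > R on the types above it.
Rate on top 1: 133.4. mussels: 94.8 < 133.4 → exclude; stop.
Optimal diet: sea urchins — 1 of 3 types.

1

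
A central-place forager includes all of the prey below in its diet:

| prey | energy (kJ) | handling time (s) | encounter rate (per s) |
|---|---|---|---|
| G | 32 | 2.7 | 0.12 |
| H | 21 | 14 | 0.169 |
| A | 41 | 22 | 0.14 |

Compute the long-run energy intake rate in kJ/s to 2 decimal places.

1.94 kJ/s

R = Σλ_iE_i / (1 + Σλ_ih_i)
Numerator: 0.12×32 + 0.169×21 + 0.14×41 = 13.13
Denominator: 1 + 0.12×2.7 + 0.169×14 + 0.14×22 = 6.77
R = 13.13/6.77 = 1.939 kJ/s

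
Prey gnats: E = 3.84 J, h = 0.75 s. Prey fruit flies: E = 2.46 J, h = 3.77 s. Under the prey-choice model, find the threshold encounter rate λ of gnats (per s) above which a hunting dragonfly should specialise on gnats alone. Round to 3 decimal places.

0.195 per s

The zero-one rule: include fruit flies iff E₂/h₂ > λE₁/(1+λh₁). Equality gives the switch point.
λE₁h₂ = E₂ + λE₂h₁ ⇒ λ = E₂/(E₁h₂ − E₂h₁) = 2.46/(14.48 − 1.845) = 0.1947 per s.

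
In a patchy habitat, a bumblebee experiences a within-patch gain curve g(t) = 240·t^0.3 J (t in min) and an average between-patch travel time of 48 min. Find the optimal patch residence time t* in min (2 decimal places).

20.57 min

Maximise g(t)/(T+t): set derivative to zero → g'(t)(T+t) = g(t).
g'(t) = 0.3·240·t^-0.7. Setting 0.3·240·t^-0.7 = 240·t^0.3/(48+t) gives 0.3(48+t) = t, so 0.70·t = 0.3×48.
t* = 0.3×48/0.70 = 20.57 min.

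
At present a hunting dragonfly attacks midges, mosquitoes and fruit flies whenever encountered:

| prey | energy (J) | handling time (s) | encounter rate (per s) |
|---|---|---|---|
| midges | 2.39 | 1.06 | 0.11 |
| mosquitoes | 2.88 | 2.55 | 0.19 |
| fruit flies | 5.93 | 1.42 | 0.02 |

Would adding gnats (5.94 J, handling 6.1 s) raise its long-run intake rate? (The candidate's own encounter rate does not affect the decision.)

On midges, mosquitoes and fruit flies alone, R = ΣλE/(1+Σλh) = 0.9287/1.629 = 0.5699 J/s.
Profitability of gnats: 5.94/6.1 = 0.9738 J/s.
Since 0.9738 > R, including gnats increases the long-run rate.

Yes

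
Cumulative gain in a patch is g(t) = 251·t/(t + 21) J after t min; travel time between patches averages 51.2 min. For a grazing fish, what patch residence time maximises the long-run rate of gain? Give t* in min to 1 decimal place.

32.8 min

Maximise g(t)/(T+t): set derivative to zero → g'(t)(T+t) = g(t).
g'(t) = 251·21/(t + 21)². Setting 251·21/(t+21)² = 251t/[(t+21)(51.2+t)] gives 21(51.2+t) = t(t+21), so t² = 21×51.2 = 1075.
t* = √1075 = 32.79 min.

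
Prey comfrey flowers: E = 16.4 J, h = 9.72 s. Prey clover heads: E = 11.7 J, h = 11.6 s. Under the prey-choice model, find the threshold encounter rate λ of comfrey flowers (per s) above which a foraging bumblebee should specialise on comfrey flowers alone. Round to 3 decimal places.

At the threshold, the rate on comfrey flowers alone equals the profitability of clover heads: λ·16.4/(1 + λ·9.72) = 11.7/11.6 = 1.009.
Rearranging, λ(16.4 − 1.009×9.72) = 1.009, so λ = 1.009/6.596 = 0.1529 per s.

0.153 per s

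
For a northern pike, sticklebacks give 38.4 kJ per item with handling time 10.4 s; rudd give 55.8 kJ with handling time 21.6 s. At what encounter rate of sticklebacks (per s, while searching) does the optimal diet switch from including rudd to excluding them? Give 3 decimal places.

0.224 per s

Drop rudd once their profitability E₂/h₂ falls below the rate achievable on sticklebacks alone: E₂/h₂ = λE₁/(1 + λh₁).
Solve for λ: λE₁h₂ = E₂(1 + λh₁) → λ(E₁h₂ − E₂h₁) = E₂ → λ = E₂/(E₁h₂ − E₂h₁).
λ = 55.8/(38.4×21.6 − 55.8×10.4) = 55.8/249.1 = 0.224 per s.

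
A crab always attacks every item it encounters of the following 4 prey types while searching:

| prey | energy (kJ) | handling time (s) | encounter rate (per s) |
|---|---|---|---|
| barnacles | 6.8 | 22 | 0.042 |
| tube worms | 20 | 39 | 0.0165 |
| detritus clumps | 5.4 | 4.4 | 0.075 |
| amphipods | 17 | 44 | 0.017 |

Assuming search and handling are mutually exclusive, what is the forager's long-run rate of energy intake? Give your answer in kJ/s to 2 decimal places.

0.36 kJ/s

R = Σλ_iE_i / (1 + Σλ_ih_i)
Numerator: 0.042×6.8 + 0.0165×20 + 0.075×5.4 + 0.017×17 = 1.31
Denominator: 1 + 0.042×22 + 0.0165×39 + 0.075×4.4 + 0.017×44 = 3.646
R = 1.31/3.646 = 0.3592 kJ/s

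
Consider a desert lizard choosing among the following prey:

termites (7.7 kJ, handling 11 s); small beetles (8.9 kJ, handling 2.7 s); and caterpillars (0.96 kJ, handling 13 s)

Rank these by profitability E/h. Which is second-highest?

termites

Profitability E/h (kJ/s): termites = 7.7/11 = 0.7, small beetles = 8.9/2.7 = 3.3, caterpillars = 0.96/13 = 0.0738.
Ranked: small beetles > termites > caterpillars.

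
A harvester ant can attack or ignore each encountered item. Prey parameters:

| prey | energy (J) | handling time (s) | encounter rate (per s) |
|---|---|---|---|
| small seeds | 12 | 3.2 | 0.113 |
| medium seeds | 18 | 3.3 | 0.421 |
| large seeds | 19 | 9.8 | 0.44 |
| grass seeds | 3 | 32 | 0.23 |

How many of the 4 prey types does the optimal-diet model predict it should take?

E/h in descending order: medium seeds 5.45, small seeds 3.75, large seeds 1.94, grass seeds 0.0938 J/s. The optimal diet is the largest prefix of this list for which every included type satisfies E_i/h_i > R on the types above it.
Rate on top 1: 3.172. small seeds: 3.75 > 3.172 → include.
Rate on top 2: 3.248. large seeds: 1.94 < 3.248 → exclude; stop.
Optimal diet: medium seeds, small seeds — 2 of 4 types.

2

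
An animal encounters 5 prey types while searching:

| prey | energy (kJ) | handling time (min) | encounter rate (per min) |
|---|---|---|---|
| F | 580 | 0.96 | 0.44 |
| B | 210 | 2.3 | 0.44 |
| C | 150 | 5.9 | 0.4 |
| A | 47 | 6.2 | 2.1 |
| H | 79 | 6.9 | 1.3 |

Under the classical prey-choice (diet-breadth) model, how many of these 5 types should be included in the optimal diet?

1

E/h in descending order: F 604, B 91.3, C 25.4, H 11.4, A 7.58 kJ/min. The optimal diet is the largest prefix of this list for which every included type satisfies E_i/h_i > R on the types above it.
Rate on top 1: 179.4. B: 91.3 < 179.4 → exclude; stop.
Optimal diet: F — 1 of 5 types.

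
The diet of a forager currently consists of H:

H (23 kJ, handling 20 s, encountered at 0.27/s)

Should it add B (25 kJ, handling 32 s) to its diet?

No

Current rate: (0.27×23)/(1 + 0.27×20) = 0.9703 kJ/s.
B: E/h = 25/32 = 0.7812 kJ/s.
0.7812 < 0.9703, so adding B would lower the average — exclude it.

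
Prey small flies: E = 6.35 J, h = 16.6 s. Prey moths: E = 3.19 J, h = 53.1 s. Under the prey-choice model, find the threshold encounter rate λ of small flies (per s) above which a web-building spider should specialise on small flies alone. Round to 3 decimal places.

At the threshold, the rate on small flies alone equals the profitability of moths: λ·6.35/(1 + λ·16.6) = 3.19/53.1 = 0.06008.
Rearranging, λ(6.35 − 0.06008×16.6) = 0.06008, so λ = 0.06008/5.353 = 0.01122 per s.

0.011 per s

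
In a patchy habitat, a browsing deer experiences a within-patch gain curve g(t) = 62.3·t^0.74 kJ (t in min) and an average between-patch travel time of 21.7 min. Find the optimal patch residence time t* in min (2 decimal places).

By the marginal value theorem, leave when the instantaneous gain rate g'(t) equals the habitat-wide average g(t)/(T + t).
g'(t) = 0.74·62.3·t^-0.26. Setting 0.74·62.3·t^-0.26 = 62.3·t^0.74/(21.7+t) gives 0.74(21.7+t) = t, so 0.26·t = 0.74×21.7.
t* = 0.74×21.7/0.26 = 61.76 min.

61.76 min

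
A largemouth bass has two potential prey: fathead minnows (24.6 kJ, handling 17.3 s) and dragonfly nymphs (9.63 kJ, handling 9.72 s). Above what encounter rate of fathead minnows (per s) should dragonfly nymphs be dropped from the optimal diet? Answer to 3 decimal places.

0.133 per s

Drop dragonfly nymphs once their profitability E₂/h₂ falls below the rate achievable on fathead minnows alone: E₂/h₂ = λE₁/(1 + λh₁).
Solve for λ: λE₁h₂ = E₂(1 + λh₁) → λ(E₁h₂ − E₂h₁) = E₂ → λ = E₂/(E₁h₂ − E₂h₁).
λ = 9.63/(24.6×9.72 − 9.63×17.3) = 9.63/72.51 = 0.1328 per s.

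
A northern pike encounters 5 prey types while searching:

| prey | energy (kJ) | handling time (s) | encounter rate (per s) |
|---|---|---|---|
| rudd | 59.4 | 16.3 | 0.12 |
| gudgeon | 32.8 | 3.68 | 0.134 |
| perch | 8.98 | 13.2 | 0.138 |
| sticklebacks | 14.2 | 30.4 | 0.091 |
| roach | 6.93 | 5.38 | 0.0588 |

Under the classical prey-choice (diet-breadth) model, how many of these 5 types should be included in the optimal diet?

2

Profitabilities (E/h, kJ/s): gudgeon 8.91, rudd 3.64, roach 1.29, perch 0.68, sticklebacks 0.467. Add prey in this order while the next type's profitability exceeds the intake rate on those already taken.
Rate on top 1: 2.944. rudd: 3.64 > 2.944 → include.
Rate on top 2: 3.341. roach: 1.29 < 3.341 → exclude; stop.
Optimal diet: gudgeon, rudd — 2 of 5 types.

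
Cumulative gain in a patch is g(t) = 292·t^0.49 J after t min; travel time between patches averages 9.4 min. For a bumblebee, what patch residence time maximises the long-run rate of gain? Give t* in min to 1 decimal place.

9.0 min

Optimal t* satisfies g'(t*) = g(t*)/(T + t*).
g'(t) = 0.49·292·t^-0.51. Setting 0.49·292·t^-0.51 = 292·t^0.49/(9.4+t) gives 0.49(9.4+t) = t, so 0.51·t = 0.49×9.4.
t* = 0.49×9.4/0.51 = 9.031 min.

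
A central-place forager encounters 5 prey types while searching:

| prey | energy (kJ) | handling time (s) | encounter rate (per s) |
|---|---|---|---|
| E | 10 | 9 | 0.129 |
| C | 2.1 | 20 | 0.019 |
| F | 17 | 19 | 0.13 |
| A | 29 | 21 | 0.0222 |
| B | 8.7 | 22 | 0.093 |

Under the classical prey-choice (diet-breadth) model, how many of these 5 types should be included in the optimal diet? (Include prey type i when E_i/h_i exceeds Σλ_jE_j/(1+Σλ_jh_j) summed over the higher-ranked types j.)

3

Rank by E/h (kJ/s): A 1.38, E 1.11, F 0.895, B 0.395, C 0.105. Include each in turn until the next type's E/h falls below the running intake rate.
Rate on top 1: 0.4391. E: 1.11 > 0.4391 → include.
Rate on top 2: 0.7361. F: 0.895 > 0.7361 → include.
Rate on top 3: 0.813. B: 0.395 < 0.813 → exclude; stop.
Optimal diet: A, E, F — 3 of 5 types.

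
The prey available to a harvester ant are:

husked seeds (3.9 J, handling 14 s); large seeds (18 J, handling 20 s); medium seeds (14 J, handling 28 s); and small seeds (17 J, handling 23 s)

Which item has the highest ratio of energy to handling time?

Profitability E/h (J/s): husked seeds = 3.9/14 = 0.279, large seeds = 18/20 = 0.9, medium seeds = 14/28 = 0.5, small seeds = 17/23 = 0.739.
Ranked: large seeds > small seeds > medium seeds > husked seeds.

large seeds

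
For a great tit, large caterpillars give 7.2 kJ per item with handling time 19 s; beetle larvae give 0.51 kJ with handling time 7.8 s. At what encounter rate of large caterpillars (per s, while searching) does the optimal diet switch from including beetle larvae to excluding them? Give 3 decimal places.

0.011 per s

The zero-one rule: include beetle larvae iff E₂/h₂ > λE₁/(1+λh₁). Equality gives the switch point.
λE₁h₂ = E₂ + λE₂h₁ ⇒ λ = E₂/(E₁h₂ − E₂h₁) = 0.51/(56.16 − 9.69) = 0.01097 per s.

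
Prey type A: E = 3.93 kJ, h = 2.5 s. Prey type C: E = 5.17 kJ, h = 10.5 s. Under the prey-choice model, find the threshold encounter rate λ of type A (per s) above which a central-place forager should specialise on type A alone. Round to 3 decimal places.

The zero-one rule: include type C iff E₂/h₂ > λE₁/(1+λh₁). Equality gives the switch point.
λE₁h₂ = E₂ + λE₂h₁ ⇒ λ = E₂/(E₁h₂ − E₂h₁) = 5.17/(41.27 − 12.93) = 0.1824 per s.

0.182 per s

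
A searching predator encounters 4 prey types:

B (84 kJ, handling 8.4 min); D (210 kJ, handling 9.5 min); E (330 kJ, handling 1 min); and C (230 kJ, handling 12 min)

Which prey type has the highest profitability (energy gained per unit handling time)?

Profitability E/h (kJ/min): B = 84/8.4 = 10, D = 210/9.5 = 22.1, E = 330/1 = 330, C = 230/12 = 19.2.
Ranked: E > D > C > B.

E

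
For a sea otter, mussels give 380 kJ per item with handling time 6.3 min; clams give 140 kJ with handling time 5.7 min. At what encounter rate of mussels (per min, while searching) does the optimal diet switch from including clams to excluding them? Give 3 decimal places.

The zero-one rule: include clams iff E₂/h₂ > λE₁/(1+λh₁). Equality gives the switch point.
λE₁h₂ = E₂ + λE₂h₁ ⇒ λ = E₂/(E₁h₂ − E₂h₁) = 140/(2166 − 882) = 0.109 per min.

0.109 per min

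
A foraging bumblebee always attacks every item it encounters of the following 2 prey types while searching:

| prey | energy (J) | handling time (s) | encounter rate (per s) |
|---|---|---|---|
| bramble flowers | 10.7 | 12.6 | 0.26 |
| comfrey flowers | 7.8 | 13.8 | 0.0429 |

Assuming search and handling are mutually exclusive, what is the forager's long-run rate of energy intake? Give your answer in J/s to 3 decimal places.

0.640 J/s

R = Σλ_iE_i / (1 + Σλ_ih_i)
Numerator: 0.26×10.7 + 0.0429×7.8 = 3.117
Denominator: 1 + 0.26×12.6 + 0.0429×13.8 = 4.868
R = 3.117/4.868 = 0.6402 J/s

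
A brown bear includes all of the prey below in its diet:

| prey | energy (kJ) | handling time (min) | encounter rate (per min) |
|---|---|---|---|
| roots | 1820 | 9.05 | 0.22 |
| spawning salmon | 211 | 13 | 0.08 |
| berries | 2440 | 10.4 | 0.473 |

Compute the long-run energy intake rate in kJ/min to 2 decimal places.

175.57 kJ/min

Energy encountered per unit search time: 0.22×1820 + 0.08×211 + 0.473×2440 = 1571 kJ/min.
Handling time per unit search time: 0.22×9.05 + 0.08×13 + 0.473×10.4 = 7.95.
Rate = 1571/(1 + 7.95) = 175.6 kJ/min.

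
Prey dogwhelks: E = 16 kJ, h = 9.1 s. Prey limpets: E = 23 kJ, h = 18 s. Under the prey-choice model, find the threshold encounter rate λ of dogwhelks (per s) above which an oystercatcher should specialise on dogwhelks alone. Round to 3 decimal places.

0.292 per s

The zero-one rule: include limpets iff E₂/h₂ > λE₁/(1+λh₁). Equality gives the switch point.
λE₁h₂ = E₂ + λE₂h₁ ⇒ λ = E₂/(E₁h₂ − E₂h₁) = 23/(288 − 209.3) = 0.2922 per s.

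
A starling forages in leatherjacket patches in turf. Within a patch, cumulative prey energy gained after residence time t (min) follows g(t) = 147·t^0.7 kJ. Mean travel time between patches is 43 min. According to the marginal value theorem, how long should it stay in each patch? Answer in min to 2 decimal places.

Maximise g(t)/(T+t): set derivative to zero → g'(t)(T+t) = g(t).
g'(t) = 0.7·147·t^-0.3. Setting 0.7·147·t^-0.3 = 147·t^0.7/(43+t) gives 0.7(43+t) = t, so 0.30·t = 0.7×43.
t* = 0.7×43/0.30 = 100.3 min.

100.33 min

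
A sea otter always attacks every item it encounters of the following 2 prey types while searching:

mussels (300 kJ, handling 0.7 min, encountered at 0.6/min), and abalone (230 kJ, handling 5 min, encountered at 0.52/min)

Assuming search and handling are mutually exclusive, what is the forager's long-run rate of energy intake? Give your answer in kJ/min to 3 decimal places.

74.527 kJ/min

R = (0.6×300 + 0.52×230) / (1 + 0.6×0.7 + 0.52×5) = 299.6/4.02 = 74.53 kJ/min.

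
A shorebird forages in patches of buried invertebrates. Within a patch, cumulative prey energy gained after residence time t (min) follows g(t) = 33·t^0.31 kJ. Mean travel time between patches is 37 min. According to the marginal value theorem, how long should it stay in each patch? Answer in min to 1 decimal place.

16.6 min

Maximise g(t)/(T+t): set derivative to zero → g'(t)(T+t) = g(t).
g'(t) = 0.31·33·t^-0.69. Setting 0.31·33·t^-0.69 = 33·t^0.31/(37+t) gives 0.31(37+t) = t, so 0.69·t = 0.31×37.
t* = 0.31×37/0.69 = 16.62 min.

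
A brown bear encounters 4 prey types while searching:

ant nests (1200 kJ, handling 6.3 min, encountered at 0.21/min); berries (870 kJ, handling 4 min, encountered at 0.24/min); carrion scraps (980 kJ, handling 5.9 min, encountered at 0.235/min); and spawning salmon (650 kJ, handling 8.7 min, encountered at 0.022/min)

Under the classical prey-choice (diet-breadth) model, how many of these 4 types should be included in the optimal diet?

3

Profitabilities (E/h, kJ/min): berries 218, ant nests 190, carrion scraps 166, spawning salmon 74.7. Add prey in this order while the next type's profitability exceeds the intake rate on those already taken.
Rate on top 1: 106.5. ant nests: 190 > 106.5 → include.
Rate on top 2: 140.4. carrion scraps: 166 > 140.4 → include.
Rate on top 3: 148. spawning salmon: 74.7 < 148 → exclude; stop.
Optimal diet: berries, ant nests, carrion scraps — 3 of 4 types.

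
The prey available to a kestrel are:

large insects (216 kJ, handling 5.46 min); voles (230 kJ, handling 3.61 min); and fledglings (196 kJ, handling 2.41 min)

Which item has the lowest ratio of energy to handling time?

Profitability E/h (kJ/min): large insects = 216/5.46 = 39.6, voles = 230/3.61 = 63.7, fledglings = 196/2.41 = 81.3.
Ranked: fledglings > voles > large insects.

large insects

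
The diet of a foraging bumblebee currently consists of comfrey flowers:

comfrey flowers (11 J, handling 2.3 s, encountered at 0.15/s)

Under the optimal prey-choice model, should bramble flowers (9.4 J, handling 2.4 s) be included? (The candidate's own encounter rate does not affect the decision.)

On comfrey flowers alone, R = ΣλE/(1+Σλh) = 1.65/1.345 = 1.227 J/s.
bramble flowers: E/h = 9.4/2.4 = 3.917 J/s.
Since 3.917 > R, including bramble flowers increases the long-run rate.

Yes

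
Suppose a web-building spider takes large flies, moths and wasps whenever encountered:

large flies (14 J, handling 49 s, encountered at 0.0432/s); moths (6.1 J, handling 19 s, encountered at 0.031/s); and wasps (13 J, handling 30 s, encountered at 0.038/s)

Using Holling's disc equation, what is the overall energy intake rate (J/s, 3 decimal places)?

0.266 J/s

R = (0.0432×14 + 0.031×6.1 + 0.038×13) / (1 + 0.0432×49 + 0.031×19 + 0.038×30) = 1.288/4.846 = 0.2658 J/s.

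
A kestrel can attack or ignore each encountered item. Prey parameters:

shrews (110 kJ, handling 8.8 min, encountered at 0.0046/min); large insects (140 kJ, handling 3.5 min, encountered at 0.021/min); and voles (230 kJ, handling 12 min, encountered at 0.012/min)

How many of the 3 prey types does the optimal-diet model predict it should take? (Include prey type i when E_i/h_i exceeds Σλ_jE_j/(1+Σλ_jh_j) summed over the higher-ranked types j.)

3

Rank by E/h (kJ/min): large insects 40, voles 19.2, shrews 12.5. Include each in turn until the next type's E/h falls below the running intake rate.
Rate on top 1: 2.739. voles: 19.2 > 2.739 → include.
Rate on top 2: 4.682. shrews: 12.5 > 4.682 → include.
Optimal diet: large insects, voles, shrews — 3 of 3 types.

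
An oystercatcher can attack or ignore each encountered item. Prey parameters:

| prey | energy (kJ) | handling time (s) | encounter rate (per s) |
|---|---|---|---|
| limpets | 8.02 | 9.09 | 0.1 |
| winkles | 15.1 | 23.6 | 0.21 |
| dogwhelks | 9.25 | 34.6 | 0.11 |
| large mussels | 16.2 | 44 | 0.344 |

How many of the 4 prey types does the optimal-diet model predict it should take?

2

Rank by E/h (kJ/s): limpets 0.882, winkles 0.64, large mussels 0.368, dogwhelks 0.267. Include each in turn until the next type's E/h falls below the running intake rate.
Rate on top 1: 0.4201. winkles: 0.64 > 0.4201 → include.
Rate on top 2: 0.5787. large mussels: 0.368 < 0.5787 → exclude; stop.
Optimal diet: limpets, winkles — 2 of 4 types.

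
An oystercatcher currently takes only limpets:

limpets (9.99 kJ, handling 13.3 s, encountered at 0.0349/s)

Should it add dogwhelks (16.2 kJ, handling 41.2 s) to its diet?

Yes

Intake rate on the current diet: R = (0.0349×9.99) / (1 + 0.0349×13.3) = 0.3487/1.464 = 0.2381 kJ/s.
dogwhelks: E/h = 16.2/41.2 = 0.3932 kJ/s.
Since 0.3932 > R, including dogwhelks increases the long-run rate.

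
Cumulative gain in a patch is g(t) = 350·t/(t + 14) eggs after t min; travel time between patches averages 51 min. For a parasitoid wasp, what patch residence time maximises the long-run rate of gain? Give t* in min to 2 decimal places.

26.72 min

Optimal t* satisfies g'(t*) = g(t*)/(T + t*).
g'(t) = 350·14/(t + 14)². Setting 350·14/(t+14)² = 350t/[(t+14)(51+t)] gives 14(51+t) = t(t+14), so t² = 14×51 = 714.
t* = √714 = 26.72 min.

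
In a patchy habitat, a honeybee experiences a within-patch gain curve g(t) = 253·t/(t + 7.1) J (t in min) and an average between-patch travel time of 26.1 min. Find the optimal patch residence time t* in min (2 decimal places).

By the marginal value theorem, leave when the instantaneous gain rate g'(t) equals the habitat-wide average g(t)/(T + t).
g'(t) = 253·7.1/(t + 7.1)². Setting 253·7.1/(t+7.1)² = 253t/[(t+7.1)(26.1+t)] gives 7.1(26.1+t) = t(t+7.1), so t² = 7.1×26.1 = 185.3.
t* = √185.3 = 13.61 min.

13.61 min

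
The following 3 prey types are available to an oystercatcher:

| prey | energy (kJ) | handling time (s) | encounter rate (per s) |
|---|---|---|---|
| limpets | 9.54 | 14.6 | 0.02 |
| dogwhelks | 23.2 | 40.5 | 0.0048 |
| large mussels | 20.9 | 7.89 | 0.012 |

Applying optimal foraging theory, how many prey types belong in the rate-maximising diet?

Rank by E/h (kJ/s): large mussels 2.65, limpets 0.653, dogwhelks 0.573. Include each in turn until the next type's E/h falls below the running intake rate.
Rate on top 1: 0.2291. limpets: 0.653 > 0.2291 → include.
Rate on top 2: 0.3185. dogwhelks: 0.573 > 0.3185 → include.
Optimal diet: large mussels, limpets, dogwhelks — 3 of 3 types.

3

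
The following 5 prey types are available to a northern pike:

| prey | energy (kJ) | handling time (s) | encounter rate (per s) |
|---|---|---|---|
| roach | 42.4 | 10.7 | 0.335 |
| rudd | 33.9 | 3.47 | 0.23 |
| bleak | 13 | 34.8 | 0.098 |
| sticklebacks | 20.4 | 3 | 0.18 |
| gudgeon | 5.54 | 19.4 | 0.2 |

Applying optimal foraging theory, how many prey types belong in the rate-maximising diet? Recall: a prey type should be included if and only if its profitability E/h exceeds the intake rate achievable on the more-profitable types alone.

2

Rank by E/h (kJ/s): rudd 9.77, sticklebacks 6.8, roach 3.96, bleak 0.374, gudgeon 0.286. Include each in turn until the next type's E/h falls below the running intake rate.
Rate on top 1: 4.336. sticklebacks: 6.8 > 4.336 → include.
Rate on top 2: 4.905. roach: 3.96 < 4.905 → exclude; stop.
Optimal diet: rudd, sticklebacks — 2 of 5 types.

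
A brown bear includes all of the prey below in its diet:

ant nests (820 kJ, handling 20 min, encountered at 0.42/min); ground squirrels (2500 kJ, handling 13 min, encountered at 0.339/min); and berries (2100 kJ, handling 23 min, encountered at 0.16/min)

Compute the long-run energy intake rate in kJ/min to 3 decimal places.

87.373 kJ/min

R = Σλ_iE_i / (1 + Σλ_ih_i)
Numerator: 0.42×820 + 0.339×2500 + 0.16×2100 = 1528
Denominator: 1 + 0.42×20 + 0.339×13 + 0.16×23 = 17.49
R = 1528/17.49 = 87.37 kJ/min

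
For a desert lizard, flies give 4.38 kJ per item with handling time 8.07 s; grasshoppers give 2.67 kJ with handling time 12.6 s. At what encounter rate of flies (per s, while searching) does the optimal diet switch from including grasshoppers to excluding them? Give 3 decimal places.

The zero-one rule: include grasshoppers iff E₂/h₂ > λE₁/(1+λh₁). Equality gives the switch point.
λE₁h₂ = E₂ + λE₂h₁ ⇒ λ = E₂/(E₁h₂ − E₂h₁) = 2.67/(55.19 − 21.55) = 0.07937 per s.

0.079 per s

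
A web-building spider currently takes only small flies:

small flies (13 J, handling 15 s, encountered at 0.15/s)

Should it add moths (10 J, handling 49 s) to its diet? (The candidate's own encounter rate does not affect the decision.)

Intake rate on the current diet: R = (0.15×13) / (1 + 0.15×15) = 1.95/3.25 = 0.6 J/s.
moths: E/h = 10/49 = 0.2041 J/s.
0.2041 < 0.6, so adding moths would lower the average — exclude it.

No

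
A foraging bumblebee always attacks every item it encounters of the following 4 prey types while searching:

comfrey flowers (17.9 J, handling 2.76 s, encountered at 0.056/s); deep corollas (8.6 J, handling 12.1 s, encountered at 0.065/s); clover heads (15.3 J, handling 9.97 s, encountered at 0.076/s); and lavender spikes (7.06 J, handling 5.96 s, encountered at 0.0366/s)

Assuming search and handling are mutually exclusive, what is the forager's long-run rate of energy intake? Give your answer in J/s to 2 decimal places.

R = (0.056×17.9 + 0.065×8.6 + 0.076×15.3 + 0.0366×7.06) / (1 + 0.056×2.76 + 0.065×12.1 + 0.076×9.97 + 0.0366×5.96) = 2.983/2.917 = 1.023 J/s.

1.02 J/s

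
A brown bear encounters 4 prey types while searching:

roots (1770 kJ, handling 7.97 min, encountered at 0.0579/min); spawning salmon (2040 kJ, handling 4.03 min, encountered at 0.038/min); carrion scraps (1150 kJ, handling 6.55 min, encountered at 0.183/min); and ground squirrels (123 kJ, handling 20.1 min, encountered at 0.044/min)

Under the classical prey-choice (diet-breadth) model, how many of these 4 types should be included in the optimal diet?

3

E/h in descending order: spawning salmon 506, roots 222, carrion scraps 176, ground squirrels 6.12 kJ/min. The optimal diet is the largest prefix of this list for which every included type satisfies E_i/h_i > R on the types above it.
Rate on top 1: 67.23. roots: 222 > 67.23 → include.
Rate on top 2: 111.5. carrion scraps: 176 > 111.5 → include.
Rate on top 3: 138.8. ground squirrels: 6.12 < 138.8 → exclude; stop.
Optimal diet: spawning salmon, roots, carrion scraps — 3 of 4 types.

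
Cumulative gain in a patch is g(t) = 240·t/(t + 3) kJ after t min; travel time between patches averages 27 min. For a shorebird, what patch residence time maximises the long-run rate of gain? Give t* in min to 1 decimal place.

By the marginal value theorem, leave when the instantaneous gain rate g'(t) equals the habitat-wide average g(t)/(T + t).
g'(t) = 240·3/(t + 3)². Setting 240·3/(t+3)² = 240t/[(t+3)(27+t)] gives 3(27+t) = t(t+3), so t² = 3×27 = 81.
t* = √81 = 9 min.

9.0 min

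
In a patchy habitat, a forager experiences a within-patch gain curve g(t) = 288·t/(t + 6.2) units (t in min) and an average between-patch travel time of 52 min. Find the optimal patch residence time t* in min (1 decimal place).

Maximise g(t)/(T+t): set derivative to zero → g'(t)(T+t) = g(t).
g'(t) = 288·6.2/(t + 6.2)². Setting 288·6.2/(t+6.2)² = 288t/[(t+6.2)(52+t)] gives 6.2(52+t) = t(t+6.2), so t² = 6.2×52 = 322.4.
t* = √322.4 = 17.96 min.

18.0 min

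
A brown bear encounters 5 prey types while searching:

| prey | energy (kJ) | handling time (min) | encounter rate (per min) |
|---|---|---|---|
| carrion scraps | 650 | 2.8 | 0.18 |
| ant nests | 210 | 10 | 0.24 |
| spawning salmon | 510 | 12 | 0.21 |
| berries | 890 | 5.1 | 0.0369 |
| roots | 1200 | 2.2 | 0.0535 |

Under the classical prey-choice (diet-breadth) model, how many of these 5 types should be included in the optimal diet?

3

Rank by E/h (kJ/min): roots 545, carrion scraps 232, berries 175, spawning salmon 42.5, ant nests 21. Include each in turn until the next type's E/h falls below the running intake rate.
Rate on top 1: 57.44. carrion scraps: 232 > 57.44 → include.
Rate on top 2: 111.7. berries: 175 > 111.7 → include.
Rate on top 3: 118.3. spawning salmon: 42.5 < 118.3 → exclude; stop.
Optimal diet: roots, carrion scraps, berries — 3 of 5 types.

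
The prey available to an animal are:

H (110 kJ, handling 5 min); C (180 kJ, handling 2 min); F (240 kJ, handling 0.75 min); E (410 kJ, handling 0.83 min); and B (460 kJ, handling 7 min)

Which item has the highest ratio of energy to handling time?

In descending order of E/h:
E: 410/0.83 = 494 kJ/min
F: 240/0.75 = 320 kJ/min
C: 180/2 = 90 kJ/min
B: 460/7 = 65.7 kJ/min
H: 110/5 = 22 kJ/min

E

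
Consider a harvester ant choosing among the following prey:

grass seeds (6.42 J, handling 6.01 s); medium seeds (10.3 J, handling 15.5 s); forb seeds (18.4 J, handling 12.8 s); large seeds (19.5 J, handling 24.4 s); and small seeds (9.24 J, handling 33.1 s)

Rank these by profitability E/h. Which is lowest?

In descending order of E/h:
forb seeds: 18.4/12.8 = 1.44 J/s
grass seeds: 6.42/6.01 = 1.07 J/s
large seeds: 19.5/24.4 = 0.799 J/s
medium seeds: 10.3/15.5 = 0.665 J/s
small seeds: 9.24/33.1 = 0.279 J/s

small seeds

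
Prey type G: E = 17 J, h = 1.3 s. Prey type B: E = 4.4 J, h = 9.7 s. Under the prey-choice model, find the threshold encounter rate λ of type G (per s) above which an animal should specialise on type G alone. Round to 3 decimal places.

0.028 per s

At the threshold, the rate on type G alone equals the profitability of type B: λ·17/(1 + λ·1.3) = 4.4/9.7 = 0.4536.
Rearranging, λ(17 − 0.4536×1.3) = 0.4536, so λ = 0.4536/16.41 = 0.02764 per s.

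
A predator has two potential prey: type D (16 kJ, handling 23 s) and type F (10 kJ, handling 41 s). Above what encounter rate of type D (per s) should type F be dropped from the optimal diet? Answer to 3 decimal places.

At the threshold, the rate on type D alone equals the profitability of type F: λ·16/(1 + λ·23) = 10/41 = 0.2439.
Rearranging, λ(16 − 0.2439×23) = 0.2439, so λ = 0.2439/10.39 = 0.02347 per s.

0.023 per s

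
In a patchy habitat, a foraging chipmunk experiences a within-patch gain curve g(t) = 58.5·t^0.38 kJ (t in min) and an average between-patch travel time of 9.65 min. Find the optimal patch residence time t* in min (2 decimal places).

Optimal t* satisfies g'(t*) = g(t*)/(T + t*).
g'(t) = 0.38·58.5·t^-0.62. Setting 0.38·58.5·t^-0.62 = 58.5·t^0.38/(9.65+t) gives 0.38(9.65+t) = t, so 0.62·t = 0.38×9.65.
t* = 0.38×9.65/0.62 = 5.915 min.

5.91 min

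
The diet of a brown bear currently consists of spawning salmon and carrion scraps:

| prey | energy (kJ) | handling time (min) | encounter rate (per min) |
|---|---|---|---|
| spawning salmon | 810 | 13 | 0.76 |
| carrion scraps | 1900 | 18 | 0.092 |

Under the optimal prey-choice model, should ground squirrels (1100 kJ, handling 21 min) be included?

Intake rate on the current diet: R = (0.76×810 + 0.092×1900) / (1 + 0.76×13 + 0.092×18) = 790.4/12.54 = 63.05 kJ/min.
ground squirrels: E/h = 1100/21 = 52.38 kJ/min.
52.38 < 63.05, so adding ground squirrels would lower the average — exclude it.

No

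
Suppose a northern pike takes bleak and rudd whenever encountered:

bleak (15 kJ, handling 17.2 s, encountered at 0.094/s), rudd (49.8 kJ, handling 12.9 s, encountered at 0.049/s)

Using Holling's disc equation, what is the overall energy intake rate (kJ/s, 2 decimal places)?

R = Σλ_iE_i / (1 + Σλ_ih_i)
Numerator: 0.094×15 + 0.049×49.8 = 3.85
Denominator: 1 + 0.094×17.2 + 0.049×12.9 = 3.249
R = 3.85/3.249 = 1.185 kJ/s

1.19 kJ/s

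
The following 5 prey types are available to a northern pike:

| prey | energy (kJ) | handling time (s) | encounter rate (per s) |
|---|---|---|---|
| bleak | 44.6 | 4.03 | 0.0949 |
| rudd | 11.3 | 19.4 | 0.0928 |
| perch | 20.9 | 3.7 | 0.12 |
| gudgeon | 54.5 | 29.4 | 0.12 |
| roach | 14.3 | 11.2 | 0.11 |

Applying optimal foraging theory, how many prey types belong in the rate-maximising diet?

2

Rank by E/h (kJ/s): bleak 11.1, perch 5.65, gudgeon 1.85, roach 1.28, rudd 0.582. Include each in turn until the next type's E/h falls below the running intake rate.
Rate on top 1: 3.062. perch: 5.65 > 3.062 → include.
Rate on top 2: 3.691. gudgeon: 1.85 < 3.691 → exclude; stop.
Optimal diet: bleak, perch — 2 of 5 types.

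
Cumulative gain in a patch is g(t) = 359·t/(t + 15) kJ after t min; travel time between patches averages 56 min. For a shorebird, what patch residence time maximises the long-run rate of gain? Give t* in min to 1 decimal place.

Maximise g(t)/(T+t): set derivative to zero → g'(t)(T+t) = g(t).
g'(t) = 359·15/(t + 15)². Setting 359·15/(t+15)² = 359t/[(t+15)(56+t)] gives 15(56+t) = t(t+15), so t² = 15×56 = 840.
t* = √840 = 28.98 min.

29.0 min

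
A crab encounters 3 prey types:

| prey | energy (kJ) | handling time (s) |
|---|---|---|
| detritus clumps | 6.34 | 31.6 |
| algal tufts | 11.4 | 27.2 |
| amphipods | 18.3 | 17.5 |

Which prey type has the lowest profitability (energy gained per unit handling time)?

detritus clumps

Profitability E/h (kJ/s): detritus clumps = 6.34/31.6 = 0.201, algal tufts = 11.4/27.2 = 0.419, amphipods = 18.3/17.5 = 1.05.
Ranked: amphipods > algal tufts > detritus clumps.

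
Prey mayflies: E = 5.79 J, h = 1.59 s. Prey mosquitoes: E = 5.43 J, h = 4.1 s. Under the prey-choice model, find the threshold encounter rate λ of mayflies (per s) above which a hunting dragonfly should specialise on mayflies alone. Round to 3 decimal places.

0.359 per s

At the threshold, the rate on mayflies alone equals the profitability of mosquitoes: λ·5.79/(1 + λ·1.59) = 5.43/4.1 = 1.324.
Rearranging, λ(5.79 − 1.324×1.59) = 1.324, so λ = 1.324/3.684 = 0.3595 per s.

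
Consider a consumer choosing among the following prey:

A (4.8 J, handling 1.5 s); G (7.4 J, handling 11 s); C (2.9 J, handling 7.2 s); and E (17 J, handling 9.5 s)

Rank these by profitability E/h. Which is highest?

In descending order of E/h:
A: 4.8/1.5 = 3.2 J/s
E: 17/9.5 = 1.79 J/s
G: 7.4/11 = 0.673 J/s
C: 2.9/7.2 = 0.403 J/s

A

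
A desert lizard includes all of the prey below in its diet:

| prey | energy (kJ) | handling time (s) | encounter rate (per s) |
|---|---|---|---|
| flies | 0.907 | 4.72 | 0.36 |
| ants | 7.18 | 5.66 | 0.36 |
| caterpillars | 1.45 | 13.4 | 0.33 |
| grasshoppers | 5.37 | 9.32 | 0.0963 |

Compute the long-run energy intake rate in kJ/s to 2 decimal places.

Energy encountered per unit search time: 0.36×0.907 + 0.36×7.18 + 0.33×1.45 + 0.0963×5.37 = 3.907 kJ/s.
Handling time per unit search time: 0.36×4.72 + 0.36×5.66 + 0.33×13.4 + 0.0963×9.32 = 9.056.
Rate = 3.907/(1 + 9.056) = 0.3885 kJ/s.

0.39 kJ/s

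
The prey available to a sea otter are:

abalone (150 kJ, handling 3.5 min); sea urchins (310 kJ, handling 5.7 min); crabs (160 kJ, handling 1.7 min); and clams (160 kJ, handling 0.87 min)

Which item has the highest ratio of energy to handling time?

In descending order of E/h:
clams: 160/0.87 = 184 kJ/min
crabs: 160/1.7 = 94.1 kJ/min
sea urchins: 310/5.7 = 54.4 kJ/min
abalone: 150/3.5 = 42.9 kJ/min

clams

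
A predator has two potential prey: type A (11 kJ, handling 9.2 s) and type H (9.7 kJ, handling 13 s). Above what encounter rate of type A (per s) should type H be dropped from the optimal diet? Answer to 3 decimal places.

At the threshold, the rate on type A alone equals the profitability of type H: λ·11/(1 + λ·9.2) = 9.7/13 = 0.7462.
Rearranging, λ(11 − 0.7462×9.2) = 0.7462, so λ = 0.7462/4.135 = 0.1804 per s.

0.180 per s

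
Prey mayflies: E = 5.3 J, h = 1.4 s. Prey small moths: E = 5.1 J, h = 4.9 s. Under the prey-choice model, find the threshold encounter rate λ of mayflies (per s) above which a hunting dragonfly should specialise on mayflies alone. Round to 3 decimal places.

The zero-one rule: include small moths iff E₂/h₂ > λE₁/(1+λh₁). Equality gives the switch point.
λE₁h₂ = E₂ + λE₂h₁ ⇒ λ = E₂/(E₁h₂ − E₂h₁) = 5.1/(25.97 − 7.14) = 0.2708 per s.

0.271 per s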